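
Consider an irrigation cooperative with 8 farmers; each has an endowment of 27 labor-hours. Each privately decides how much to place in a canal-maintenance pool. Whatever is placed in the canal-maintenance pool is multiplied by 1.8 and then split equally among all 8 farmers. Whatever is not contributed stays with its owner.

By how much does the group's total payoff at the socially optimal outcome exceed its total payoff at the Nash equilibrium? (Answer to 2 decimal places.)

Each contributed unit returns 1.8/8 = 0.2250 to its contributor — below 1 — so contributing 0 is dominant for every player. At the Nash equilibrium everyone keeps their 27, and the group total is 8 × 27 = 216.
Each contributed unit returns 1.800 to the group as a whole (0.2250 to each of 8 players), which exceeds 1, so the social optimum is full contribution: group total = 1.800 × 216 = 388.80.
Efficiency loss = 388.80 − 216 = 172.80.

172.80 labor-hours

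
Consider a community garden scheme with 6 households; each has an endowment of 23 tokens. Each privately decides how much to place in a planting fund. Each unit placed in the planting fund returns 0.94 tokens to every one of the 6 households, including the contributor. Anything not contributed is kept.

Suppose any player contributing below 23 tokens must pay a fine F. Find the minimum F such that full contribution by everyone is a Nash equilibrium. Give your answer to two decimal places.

Given the others contribute fully, the best deviation is to contribute 0 (any partial contribution still incurs the fine and gives up units whose private return 0.94 is below 1).
Deviating from 23 to 0 saves 23 tokens but forfeits the deviator's share of the drop in the planting fund: 0.94 × 23 = 21.62.
So the deviation gain is 23 − 21.62 = 1.38, and the fine must be at least 1.38 tokens to wipe it out.

1.38 tokens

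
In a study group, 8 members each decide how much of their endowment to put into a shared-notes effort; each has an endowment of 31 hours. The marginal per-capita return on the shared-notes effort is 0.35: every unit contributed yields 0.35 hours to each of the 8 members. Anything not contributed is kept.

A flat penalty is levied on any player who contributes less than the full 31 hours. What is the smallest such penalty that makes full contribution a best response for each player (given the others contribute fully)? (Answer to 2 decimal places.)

20.15 hours

Given the others contribute fully, the best deviation is to contribute 0 (any partial contribution still incurs the fine and gives up units whose private return 0.35 is below 1).
Deviating from 31 to 0 saves 31 hours but forfeits the deviator's share of the drop in the shared-notes effort: 0.35 × 31 = 10.85.
So the deviation gain is 31 − 10.85 = 20.15, and the fine must be at least 20.15 hours to wipe it out.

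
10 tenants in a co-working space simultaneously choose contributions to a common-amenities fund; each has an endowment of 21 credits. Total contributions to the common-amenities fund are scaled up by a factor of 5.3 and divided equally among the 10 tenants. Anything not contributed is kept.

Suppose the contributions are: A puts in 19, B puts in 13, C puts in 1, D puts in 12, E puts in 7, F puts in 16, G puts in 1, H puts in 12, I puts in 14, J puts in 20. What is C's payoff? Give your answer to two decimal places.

Total contributed: 19 + 13 + 1 + 12 + 7 + 16 + 1 + 12 + 14 + 20 = 115.
Each receives 5.3 × 115 / 10 = 60.95 from the common-amenities fund.
C keeps 21 − 1 = 20, so C's payoff is 20 + 60.95 = 80.95.

80.95 credits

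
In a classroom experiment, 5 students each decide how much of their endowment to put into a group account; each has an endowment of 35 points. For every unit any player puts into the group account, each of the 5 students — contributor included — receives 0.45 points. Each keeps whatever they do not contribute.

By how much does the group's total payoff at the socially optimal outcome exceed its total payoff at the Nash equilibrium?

The private return per contributed unit is 0.45 < 1, so contributing 0 is dominant for every player. At the Nash equilibrium everyone keeps their 35, and the group total is 5 × 35 = 175.
Each contributed unit returns 2.250 to the group as a whole (0.45 to each of 5 players), which exceeds 1, so the social optimum is full contribution: group total = 2.250 × 175 = 393.75.
Efficiency loss = 393.75 − 175 = 218.75.

218.75 points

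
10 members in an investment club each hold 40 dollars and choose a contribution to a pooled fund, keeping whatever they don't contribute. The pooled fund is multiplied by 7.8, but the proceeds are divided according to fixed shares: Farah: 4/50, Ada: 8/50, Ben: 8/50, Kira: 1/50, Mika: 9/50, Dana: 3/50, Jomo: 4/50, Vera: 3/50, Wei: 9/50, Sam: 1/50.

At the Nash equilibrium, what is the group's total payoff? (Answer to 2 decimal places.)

1488.00 dollars

Each unit j contributes comes back to j as 7.8 × (j's share), so j prefers to contribute only if that share exceeds 1/7.8 = 0.1282; otherwise keeping the unit dominates.
Ada, Ben, Mika and Wei are above the threshold, contributing 40 each; the remaining 6 contribute 0. Total contributed: 160.
The pooled fund pays out 7.8 × 160 = 1248.00 in total (split across the unequal shares, but the aggregate is all that matters for the group sum).
The 6 free-riders keep 40 each, adding 240. Group total = 240 + 1248.00 = 1488.00.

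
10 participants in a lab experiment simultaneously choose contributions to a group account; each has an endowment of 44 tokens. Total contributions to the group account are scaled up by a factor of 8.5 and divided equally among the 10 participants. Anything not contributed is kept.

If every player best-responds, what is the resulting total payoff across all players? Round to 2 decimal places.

Each contributed unit returns 8.5/10 = 0.8500 to its contributor — below 1 — so contributing 0 is dominant for every player. At the Nash equilibrium everyone keeps their 44, and the group total is 10 × 44 = 440.

440.00 tokens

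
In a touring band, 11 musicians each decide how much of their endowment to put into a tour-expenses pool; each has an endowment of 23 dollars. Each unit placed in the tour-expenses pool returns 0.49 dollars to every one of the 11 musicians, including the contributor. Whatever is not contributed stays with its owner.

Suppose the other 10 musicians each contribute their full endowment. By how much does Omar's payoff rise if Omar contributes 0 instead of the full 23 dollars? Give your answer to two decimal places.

11.73 dollars

Switching from a contribution of 23 to 0 lets Omar keep an extra 23 dollars, but lowers the tour-expenses pool by 23, which costs Omar their own share of that drop: 0.49 × 23 = 11.27.
Net gain = 23 − 11.27 = 11.73. The private return per contributed unit (0.49) is below 1, so free-riding is indeed the best response regardless of what the others do.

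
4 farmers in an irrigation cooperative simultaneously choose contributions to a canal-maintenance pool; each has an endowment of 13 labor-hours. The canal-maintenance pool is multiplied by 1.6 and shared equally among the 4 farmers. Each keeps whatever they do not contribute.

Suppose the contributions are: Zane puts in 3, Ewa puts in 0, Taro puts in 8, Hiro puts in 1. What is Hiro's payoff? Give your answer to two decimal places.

Total contributed: 3 + 0 + 8 + 1 = 12.
Each receives 1.6 × 12 / 4 = 4.80 from the canal-maintenance pool.
Hiro keeps 13 − 1 = 12, so Hiro's payoff is 12 + 4.80 = 16.80.

16.80 labor-hours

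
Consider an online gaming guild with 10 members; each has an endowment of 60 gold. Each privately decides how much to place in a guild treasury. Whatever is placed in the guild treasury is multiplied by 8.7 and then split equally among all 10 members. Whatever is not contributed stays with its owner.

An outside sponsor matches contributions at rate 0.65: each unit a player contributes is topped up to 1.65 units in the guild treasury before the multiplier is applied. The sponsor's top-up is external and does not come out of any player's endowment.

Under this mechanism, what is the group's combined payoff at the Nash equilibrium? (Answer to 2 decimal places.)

Under the mechanism each unit contributed yields 8.7 × 1.65 / 10 = 1.4355 back to its contributor per unit of net cost, which exceeds 1, making full contribution the dominant choice for everyone.
At the Nash equilibrium everyone contributes 60. Group total payoff = 8.7 × 1.65 × 600 = 8613.00.

8613.00 gold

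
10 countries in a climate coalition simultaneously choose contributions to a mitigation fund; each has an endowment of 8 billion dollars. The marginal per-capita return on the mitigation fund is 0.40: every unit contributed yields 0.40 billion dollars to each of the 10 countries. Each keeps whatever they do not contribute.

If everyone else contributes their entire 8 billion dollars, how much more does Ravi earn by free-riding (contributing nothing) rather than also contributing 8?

Switching from a contribution of 8 to 0 lets Ravi keep an extra 8 billion dollars, but lowers the mitigation fund by 8, which costs Ravi their own share of that drop: 0.40 × 8 = 3.20.
Net gain = 8 − 3.20 = 4.80. The private return per contributed unit (0.40) is below 1, so free-riding is indeed the best response regardless of what the others do.

4.80 billion dollars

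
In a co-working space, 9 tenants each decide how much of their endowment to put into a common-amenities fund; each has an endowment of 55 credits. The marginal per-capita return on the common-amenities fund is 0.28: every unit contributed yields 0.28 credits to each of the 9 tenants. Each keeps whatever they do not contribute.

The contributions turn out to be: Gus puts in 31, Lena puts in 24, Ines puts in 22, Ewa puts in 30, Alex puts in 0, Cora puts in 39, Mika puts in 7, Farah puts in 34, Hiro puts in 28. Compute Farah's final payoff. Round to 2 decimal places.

81.20 credits

Total contributed: 31 + 24 + 22 + 30 + 0 + 39 + 7 + 34 + 28 = 215.
Each receives 0.28 × 215 = 60.20 from the common-amenities fund.
Farah keeps 55 − 34 = 21, so Farah's payoff is 21 + 60.20 = 81.20.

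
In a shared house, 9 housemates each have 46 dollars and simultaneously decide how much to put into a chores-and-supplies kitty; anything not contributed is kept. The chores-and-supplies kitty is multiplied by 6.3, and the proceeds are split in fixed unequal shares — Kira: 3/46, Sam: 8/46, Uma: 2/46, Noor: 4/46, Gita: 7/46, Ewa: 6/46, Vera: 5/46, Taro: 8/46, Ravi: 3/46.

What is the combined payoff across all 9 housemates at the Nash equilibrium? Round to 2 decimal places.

For player j, contributing a unit is worthwhile iff 6.3 × (j's share) ≥ 1, i.e. iff j's share is at least 0.1587.
The shares above 0.1587 belong to Sam and Taro, contributing 46 each; the remaining 7 contribute 0. Total contributed: 92.
The chores-and-supplies kitty pays out 6.3 × 92 = 579.60 in total (split across the unequal shares, but the aggregate is all that matters for the group sum).
The 7 free-riders keep 46 each, adding 322. Group total = 322 + 579.60 = 901.60.

901.60 dollars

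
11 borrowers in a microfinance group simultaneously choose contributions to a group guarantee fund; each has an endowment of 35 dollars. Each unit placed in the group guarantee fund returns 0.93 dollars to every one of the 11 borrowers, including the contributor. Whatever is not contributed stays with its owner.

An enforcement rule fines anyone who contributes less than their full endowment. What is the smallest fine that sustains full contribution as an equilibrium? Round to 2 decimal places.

2.45 dollars

Given the others contribute fully, the best deviation is to contribute 0 (any partial contribution still incurs the fine and gives up units whose private return 0.93 is below 1).
Deviating from 35 to 0 saves 35 dollars but forfeits the deviator's share of the drop in the group guarantee fund: 0.93 × 35 = 32.55.
So the deviation gain is 35 − 32.55 = 2.45, and the fine must be at least 2.45 dollars to wipe it out.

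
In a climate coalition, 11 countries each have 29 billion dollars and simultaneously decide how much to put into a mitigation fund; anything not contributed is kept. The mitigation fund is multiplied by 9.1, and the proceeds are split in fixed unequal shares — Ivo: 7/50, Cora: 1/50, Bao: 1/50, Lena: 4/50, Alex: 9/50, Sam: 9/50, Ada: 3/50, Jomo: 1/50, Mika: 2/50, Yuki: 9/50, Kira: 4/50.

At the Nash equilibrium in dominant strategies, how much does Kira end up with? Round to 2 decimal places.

113.45 billion dollars

A player with share s gets back 9.1·s per unit contributed, so full contribution is dominant for anyone with s > 1/9.1 = 0.1099 and zero contribution is dominant for anyone below.
The shares above 0.1099 belong to Ivo, Alex, Sam and Yuki, contributing 29 each; the remaining 7 contribute 0. Total contributed: 116.
Kira keeps 29 and receives 9.1 × 116 × 4/50 = 84.45 from the mitigation fund, for a payoff of 113.45.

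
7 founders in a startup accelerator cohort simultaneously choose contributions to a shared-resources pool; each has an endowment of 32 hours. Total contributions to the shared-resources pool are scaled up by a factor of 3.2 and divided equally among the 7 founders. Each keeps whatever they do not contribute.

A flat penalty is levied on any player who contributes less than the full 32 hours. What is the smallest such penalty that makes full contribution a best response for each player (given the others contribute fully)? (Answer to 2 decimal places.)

Given the others contribute fully, the best deviation is to contribute 0 (any partial contribution still incurs the fine and gives up units whose private return 0.4571 is below 1).
Deviating from 32 to 0 saves 32 hours but forfeits the deviator's share of the drop in the shared-resources pool: 3.2/7 × 32 = 14.63.
So the deviation gain is 32 − 14.63 = 17.37, and the fine must be at least 17.37 hours to wipe it out.

17.37 hours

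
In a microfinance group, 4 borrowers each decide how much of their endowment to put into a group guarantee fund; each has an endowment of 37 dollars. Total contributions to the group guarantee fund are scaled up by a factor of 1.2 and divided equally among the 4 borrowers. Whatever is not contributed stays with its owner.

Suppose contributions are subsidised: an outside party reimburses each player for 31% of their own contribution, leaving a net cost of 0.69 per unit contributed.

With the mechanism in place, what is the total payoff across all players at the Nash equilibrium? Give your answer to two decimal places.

The effective private return is (1.2/4) / 0.69 = 0.4348, which is still under 1, so the mechanism doesn't change anyone's dominant strategy: zero contribution.
Everyone keeps their endowment and the group total is 4 × 37 = 148.

148.00 dollars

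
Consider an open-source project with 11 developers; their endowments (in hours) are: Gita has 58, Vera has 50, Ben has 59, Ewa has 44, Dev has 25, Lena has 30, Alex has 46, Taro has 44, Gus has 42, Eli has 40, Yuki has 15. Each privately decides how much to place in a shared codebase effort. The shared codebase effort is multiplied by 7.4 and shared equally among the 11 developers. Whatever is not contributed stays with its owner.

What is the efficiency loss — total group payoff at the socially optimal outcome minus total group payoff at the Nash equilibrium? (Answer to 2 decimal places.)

The private return per contributed unit is 7.4/11 = 0.6727 < 1 for every player regardless of endowment, so the Nash equilibrium is zero contribution and the group total is Σ E_j = 58 + 50 + 59 + 44 + 25 + 30 + 46 + 44 + 42 + 40 + 15 = 453.
Each contributed unit returns 7.400 to the group, so the social optimum is full contribution by everyone: group total = 7.400 × 453 = 3352.20.
Efficiency loss = (7.400 − 1) × 453 = 2899.20.

2899.20 hours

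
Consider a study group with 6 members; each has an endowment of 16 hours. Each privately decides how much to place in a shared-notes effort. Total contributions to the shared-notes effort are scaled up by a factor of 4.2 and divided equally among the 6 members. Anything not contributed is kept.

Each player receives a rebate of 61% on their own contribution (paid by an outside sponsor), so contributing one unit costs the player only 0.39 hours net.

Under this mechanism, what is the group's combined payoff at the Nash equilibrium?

461.76 hours

The effective private return per unit is now (4.2/6) / 0.39 = 1.7949 > 1, so every player's dominant strategy flips to full contribution.
So the Nash equilibrium is full contribution by all 6; the group earns 6 × (16 × 0.61 + 4.2 × 16) = 461.76.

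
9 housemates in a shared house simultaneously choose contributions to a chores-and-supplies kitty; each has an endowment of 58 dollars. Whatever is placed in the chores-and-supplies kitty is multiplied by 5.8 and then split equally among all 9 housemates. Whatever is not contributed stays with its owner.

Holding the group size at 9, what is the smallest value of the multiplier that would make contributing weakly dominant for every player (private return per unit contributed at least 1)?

9

A contributed unit returns (multiplier)/9 to its contributor.
This reaches 1 exactly when the multiplier is 9.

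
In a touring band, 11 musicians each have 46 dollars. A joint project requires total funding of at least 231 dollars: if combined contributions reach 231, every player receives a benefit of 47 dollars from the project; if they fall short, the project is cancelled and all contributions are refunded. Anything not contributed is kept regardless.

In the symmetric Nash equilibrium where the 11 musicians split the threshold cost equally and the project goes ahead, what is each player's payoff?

72 dollars

Equal share of the threshold: 231/11 = 21.
At this profile no one gains by cutting their contribution: any cut drops the total below 231, the project is cancelled, contributions are refunded, and the deviator ends with 46, which is less than 46 − 21 + 47 = 72. Contributing more than 21 just wastes the excess. So contributing exactly 21 is a best response.
Each player's payoff: 46 − 21 + 47 = 72.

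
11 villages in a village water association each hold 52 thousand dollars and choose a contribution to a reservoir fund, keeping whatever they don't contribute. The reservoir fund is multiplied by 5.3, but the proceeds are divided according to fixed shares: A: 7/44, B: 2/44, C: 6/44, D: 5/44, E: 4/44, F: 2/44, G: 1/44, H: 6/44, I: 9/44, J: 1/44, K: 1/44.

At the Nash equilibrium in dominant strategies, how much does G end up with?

58.26 thousand dollars

For player j, contributing a unit is worthwhile iff 5.3 × (j's share) ≥ 1, i.e. iff j's share is at least 0.1887.
I alone (share 9/44) is above the threshold, contributing 52; the remaining 10 contribute 0. Total contributed: 52.
G keeps 52 and receives 5.3 × 52 × 1/44 = 6.26 from the reservoir fund, for a payoff of 58.26.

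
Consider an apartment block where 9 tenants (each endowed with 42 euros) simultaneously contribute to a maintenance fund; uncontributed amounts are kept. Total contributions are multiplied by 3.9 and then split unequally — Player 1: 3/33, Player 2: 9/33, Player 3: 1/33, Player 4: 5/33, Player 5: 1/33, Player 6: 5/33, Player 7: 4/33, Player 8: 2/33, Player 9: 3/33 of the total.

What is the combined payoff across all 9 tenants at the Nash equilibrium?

499.80 euros

Each unit j contributes comes back to j as 3.9 × (j's share), so j prefers to contribute only if that share exceeds 1/3.9 = 0.2564; otherwise keeping the unit dominates.
Only Player 2 (9/33) clears that bar, contributing 42; the remaining 8 contribute 0. Total contributed: 42.
The maintenance fund pays out 3.9 × 42 = 163.80 in total (split across the unequal shares, but the aggregate is all that matters for the group sum).
The 8 free-riders keep 42 each, adding 336. Group total = 336 + 163.80 = 499.80.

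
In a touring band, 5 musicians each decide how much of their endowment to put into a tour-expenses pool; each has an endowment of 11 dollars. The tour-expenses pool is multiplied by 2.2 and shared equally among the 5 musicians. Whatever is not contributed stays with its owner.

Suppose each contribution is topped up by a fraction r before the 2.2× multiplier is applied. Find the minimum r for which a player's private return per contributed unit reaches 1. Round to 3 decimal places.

With matching at rate r, one contributed unit becomes (1 + r) in the tour-expenses pool and returns 2.2 × (1 + r) / 5 to the contributor.
Setting this equal to 1: 1 + r = 5/2.2 = 2.2727.
So the minimum matching rate is r = 2.2727 − 1 = 1.273.

1.273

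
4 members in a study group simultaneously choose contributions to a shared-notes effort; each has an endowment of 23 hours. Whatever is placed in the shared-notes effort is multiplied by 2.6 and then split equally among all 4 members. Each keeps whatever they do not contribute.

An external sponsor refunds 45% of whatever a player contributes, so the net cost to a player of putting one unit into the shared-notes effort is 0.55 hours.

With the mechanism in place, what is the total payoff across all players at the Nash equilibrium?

The effective private return per unit is now (2.6/4) / 0.55 = 1.1818 > 1, so every player's dominant strategy flips to full contribution.
At the Nash equilibrium everyone contributes 23. Group total payoff = 4 × (23 × 0.45 + 2.6 × 23) = 280.60.

280.60 hours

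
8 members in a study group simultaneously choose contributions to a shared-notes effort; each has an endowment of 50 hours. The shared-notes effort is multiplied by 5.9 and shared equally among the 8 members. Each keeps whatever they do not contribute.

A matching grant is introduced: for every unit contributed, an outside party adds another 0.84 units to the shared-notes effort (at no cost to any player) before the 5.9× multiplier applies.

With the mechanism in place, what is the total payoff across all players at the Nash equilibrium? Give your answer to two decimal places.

4342.40 hours

The effective private return per unit is now 5.9 × 1.84 / 8 = 1.3570 > 1, so every player's dominant strategy flips to full contribution.
So the Nash equilibrium is full contribution by all 8; the group earns 5.9 × 1.84 × 400 = 4342.40.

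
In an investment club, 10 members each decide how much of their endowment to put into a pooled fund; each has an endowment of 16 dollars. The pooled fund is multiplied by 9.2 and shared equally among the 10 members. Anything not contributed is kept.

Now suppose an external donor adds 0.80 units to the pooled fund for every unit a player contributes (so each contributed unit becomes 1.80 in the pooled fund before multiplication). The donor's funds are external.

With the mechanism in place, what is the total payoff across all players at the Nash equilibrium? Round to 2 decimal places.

2649.60 dollars

Under the mechanism each unit contributed yields 9.2 × 1.80 / 10 = 1.6560 back to its contributor per unit of net cost, which exceeds 1, making full contribution the dominant choice for everyone.
At the Nash equilibrium everyone contributes 16. Group total payoff = 9.2 × 1.80 × 160 = 2649.60.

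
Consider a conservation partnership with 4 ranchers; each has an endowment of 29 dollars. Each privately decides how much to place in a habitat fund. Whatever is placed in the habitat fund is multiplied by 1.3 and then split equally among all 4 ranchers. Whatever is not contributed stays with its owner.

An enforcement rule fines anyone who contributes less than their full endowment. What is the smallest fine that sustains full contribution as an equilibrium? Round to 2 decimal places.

19.58 dollars

Given the others contribute fully, the best deviation is to contribute 0 (any partial contribution still incurs the fine and gives up units whose private return 0.3250 is below 1).
Deviating from 29 to 0 saves 29 dollars but forfeits the deviator's share of the drop in the habitat fund: 1.3/4 × 29 = 9.42.
So the deviation gain is 29 − 9.42 = 19.58, and the fine must be at least 19.58 dollars to wipe it out.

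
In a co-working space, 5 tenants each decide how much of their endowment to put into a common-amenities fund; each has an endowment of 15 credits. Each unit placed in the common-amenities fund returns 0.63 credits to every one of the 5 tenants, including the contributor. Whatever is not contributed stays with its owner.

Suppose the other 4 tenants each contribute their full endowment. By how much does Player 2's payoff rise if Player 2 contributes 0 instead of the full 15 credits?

Switching from a contribution of 15 to 0 lets Player 2 keep an extra 15 credits, but lowers the common-amenities fund by 15, which costs Player 2 their own share of that drop: 0.63 × 15 = 9.45.
Net gain = 15 − 9.45 = 5.55. The private return per contributed unit (0.63) is below 1, so free-riding is indeed the best response regardless of what the others do.

5.55 credits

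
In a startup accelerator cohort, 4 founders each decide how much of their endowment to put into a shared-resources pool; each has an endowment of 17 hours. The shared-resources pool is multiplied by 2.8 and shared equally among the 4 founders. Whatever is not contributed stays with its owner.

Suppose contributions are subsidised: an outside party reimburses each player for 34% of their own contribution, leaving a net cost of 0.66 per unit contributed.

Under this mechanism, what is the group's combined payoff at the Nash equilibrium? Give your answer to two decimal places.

213.52 hours

The effective private return per unit is now (2.8/4) / 0.66 = 1.0606 > 1, so every player's dominant strategy flips to full contribution.
At the Nash equilibrium everyone contributes 17. Group total payoff = 4 × (17 × 0.34 + 2.8 × 17) = 213.52.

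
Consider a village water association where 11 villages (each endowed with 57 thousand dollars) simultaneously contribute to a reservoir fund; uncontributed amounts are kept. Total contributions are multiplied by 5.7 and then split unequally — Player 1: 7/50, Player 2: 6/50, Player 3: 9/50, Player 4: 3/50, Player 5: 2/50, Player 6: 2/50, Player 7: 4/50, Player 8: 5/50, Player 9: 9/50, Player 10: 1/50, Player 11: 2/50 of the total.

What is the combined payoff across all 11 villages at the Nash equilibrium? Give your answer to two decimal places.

Player j's private return per contributed unit is 5.7 × (j's share). Contributing is weakly dominant for j when that share is at least 1/5.7 = 0.1754, and contributing 0 is dominant otherwise.
Player 3 and Player 9 are above the threshold, contributing 57 each; the remaining 9 contribute 0. Total contributed: 114.
The reservoir fund pays out 5.7 × 114 = 649.80 in total (split across the unequal shares, but the aggregate is all that matters for the group sum).
The 9 free-riders keep 57 each, adding 513. Group total = 513 + 649.80 = 1162.80.

1162.80 thousand dollars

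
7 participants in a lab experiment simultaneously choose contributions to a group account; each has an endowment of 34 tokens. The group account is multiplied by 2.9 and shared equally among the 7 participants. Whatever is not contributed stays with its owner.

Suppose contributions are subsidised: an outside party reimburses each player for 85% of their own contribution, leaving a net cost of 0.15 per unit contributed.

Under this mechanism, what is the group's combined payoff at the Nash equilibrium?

Under the mechanism each unit contributed yields (2.9/7) / 0.15 = 2.7619 back to its contributor per unit of net cost, which exceeds 1, making full contribution the dominant choice for everyone.
So the Nash equilibrium is full contribution by all 7; the group earns 7 × (34 × 0.85 + 2.9 × 34) = 892.50.

892.50 tokens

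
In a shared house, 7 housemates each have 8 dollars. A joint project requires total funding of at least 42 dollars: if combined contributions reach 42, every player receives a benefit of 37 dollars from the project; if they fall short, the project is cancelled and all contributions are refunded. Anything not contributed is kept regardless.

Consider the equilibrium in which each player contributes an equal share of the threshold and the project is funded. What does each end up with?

39 dollars

Equal share of the threshold: 42/7 = 6.
At this profile no one gains by cutting their contribution: any cut drops the total below 42, the project is cancelled, contributions are refunded, and the deviator ends with 8, which is less than 8 − 6 + 37 = 39. Contributing more than 6 just wastes the excess. So contributing exactly 6 is a best response.
Each player's payoff: 8 − 6 + 37 = 39.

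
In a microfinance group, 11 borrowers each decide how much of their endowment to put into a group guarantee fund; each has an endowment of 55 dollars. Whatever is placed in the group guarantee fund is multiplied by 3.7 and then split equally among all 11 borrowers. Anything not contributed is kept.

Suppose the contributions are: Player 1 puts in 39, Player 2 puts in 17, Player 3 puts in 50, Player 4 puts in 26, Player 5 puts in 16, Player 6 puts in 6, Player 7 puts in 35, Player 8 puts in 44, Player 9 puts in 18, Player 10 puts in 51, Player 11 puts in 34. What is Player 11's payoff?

134.02 dollars

Total contributed: 39 + 17 + 50 + 26 + 16 + 6 + 35 + 44 + 18 + 51 + 34 = 336.
Each receives 3.7 × 336 / 11 = 113.02 from the group guarantee fund.
Player 11 keeps 55 − 34 = 21, so Player 11's payoff is 21 + 113.02 = 134.02.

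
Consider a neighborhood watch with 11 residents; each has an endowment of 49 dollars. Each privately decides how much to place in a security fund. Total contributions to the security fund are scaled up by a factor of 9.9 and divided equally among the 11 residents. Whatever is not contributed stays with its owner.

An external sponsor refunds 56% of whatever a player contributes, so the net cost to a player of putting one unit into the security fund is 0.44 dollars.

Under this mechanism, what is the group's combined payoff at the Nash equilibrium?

5637.94 dollars

Under the mechanism each unit contributed yields (9.9/11) / 0.44 = 2.0455 back to its contributor per unit of net cost, which exceeds 1, making full contribution the dominant choice for everyone.
So the Nash equilibrium is full contribution by all 11; the group earns 11 × (49 × 0.56 + 9.9 × 49) = 5637.94.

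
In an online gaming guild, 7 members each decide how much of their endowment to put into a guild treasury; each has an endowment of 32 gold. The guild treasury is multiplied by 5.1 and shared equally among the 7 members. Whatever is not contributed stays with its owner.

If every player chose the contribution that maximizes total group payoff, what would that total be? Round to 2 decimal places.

Each contributed unit returns 5.100 to the group as a whole (0.7286 to each of 7 players), which exceeds 1, so the social optimum is full contribution: group total = 5.100 × 224 = 1142.40.

1142.40 gold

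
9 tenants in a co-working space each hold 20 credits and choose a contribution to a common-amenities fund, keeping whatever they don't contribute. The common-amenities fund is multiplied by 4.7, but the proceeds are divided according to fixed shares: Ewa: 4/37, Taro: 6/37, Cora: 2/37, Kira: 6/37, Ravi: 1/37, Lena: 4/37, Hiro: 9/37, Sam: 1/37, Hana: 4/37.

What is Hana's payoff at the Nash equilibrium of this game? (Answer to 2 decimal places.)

For player j, contributing a unit is worthwhile iff 4.7 × (j's share) ≥ 1, i.e. iff j's share is at least 0.2128.
Only Hiro (9/37) clears that bar, contributing 20; the remaining 8 contribute 0. Total contributed: 20.
Hana keeps 20 and receives 4.7 × 20 × 4/37 = 10.16 from the common-amenities fund, for a payoff of 30.16.

30.16 credits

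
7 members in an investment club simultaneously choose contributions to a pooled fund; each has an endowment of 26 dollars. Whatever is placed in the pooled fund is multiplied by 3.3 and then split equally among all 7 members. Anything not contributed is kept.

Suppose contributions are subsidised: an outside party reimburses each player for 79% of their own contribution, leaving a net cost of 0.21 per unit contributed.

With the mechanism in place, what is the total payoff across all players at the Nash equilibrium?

With the mechanism, a contributed unit returns (3.3/7) / 0.21 = 2.2449 per unit of net cost to the contributor — now above 1 — so contributing fully is weakly dominant for every player.
At the Nash equilibrium everyone contributes 26. Group total payoff = 7 × (26 × 0.79 + 3.3 × 26) = 744.38.

744.38 dollars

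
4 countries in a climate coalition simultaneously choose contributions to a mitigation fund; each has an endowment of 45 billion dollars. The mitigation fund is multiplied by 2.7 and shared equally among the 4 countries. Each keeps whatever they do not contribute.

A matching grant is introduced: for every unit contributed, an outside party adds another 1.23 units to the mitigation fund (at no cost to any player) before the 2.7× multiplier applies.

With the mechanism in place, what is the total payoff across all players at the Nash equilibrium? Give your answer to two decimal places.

1083.78 billion dollars

With the mechanism, a contributed unit returns 2.7 × 2.23 / 4 = 1.5053 per unit of net cost to the contributor — now above 1 — so contributing fully is weakly dominant for every player.
So the Nash equilibrium is full contribution by all 4; the group earns 2.7 × 2.23 × 180 = 1083.78.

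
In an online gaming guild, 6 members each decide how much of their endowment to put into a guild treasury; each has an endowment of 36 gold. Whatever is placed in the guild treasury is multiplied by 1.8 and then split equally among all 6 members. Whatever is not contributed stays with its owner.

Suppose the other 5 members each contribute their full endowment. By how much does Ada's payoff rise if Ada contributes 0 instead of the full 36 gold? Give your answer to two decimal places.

25.20 gold

Switching from a contribution of 36 to 0 lets Ada keep an extra 36 gold, but lowers the guild treasury by 36, which costs Ada their own share of that drop: 1.8/6 × 36 = 10.80.
Net gain = 36 − 10.80 = 25.20. The private return per contributed unit (0.3000) is below 1, so free-riding is indeed the best response regardless of what the others do.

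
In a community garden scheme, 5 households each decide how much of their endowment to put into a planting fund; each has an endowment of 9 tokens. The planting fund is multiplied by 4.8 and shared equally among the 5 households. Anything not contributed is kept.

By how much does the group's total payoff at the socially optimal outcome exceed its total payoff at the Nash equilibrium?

Each contributed unit returns 4.8/5 = 0.9600 to its contributor — below 1 — so contributing 0 is dominant for every player. At the Nash equilibrium everyone keeps their 9, and the group total is 5 × 9 = 45.
Each contributed unit returns 4.800 to the group as a whole (0.9600 to each of 5 players), which exceeds 1, so the social optimum is full contribution: group total = 4.800 × 45 = 216.00.
Efficiency loss = 216.00 − 45 = 171.00.

171.00 tokens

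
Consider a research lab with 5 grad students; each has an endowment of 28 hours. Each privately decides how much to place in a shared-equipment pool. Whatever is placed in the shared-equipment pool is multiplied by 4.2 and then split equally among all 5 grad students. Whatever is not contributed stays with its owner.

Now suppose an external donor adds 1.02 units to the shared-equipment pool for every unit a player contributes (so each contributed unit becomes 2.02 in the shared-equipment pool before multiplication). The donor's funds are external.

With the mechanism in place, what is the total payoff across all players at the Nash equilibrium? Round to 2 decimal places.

1187.76 hours

With the mechanism, a contributed unit returns 4.2 × 2.02 / 5 = 1.6968 per unit of net cost to the contributor — now above 1 — so contributing fully is weakly dominant for every player.
At the Nash equilibrium everyone contributes 28. Group total payoff = 4.2 × 2.02 × 140 = 1187.76.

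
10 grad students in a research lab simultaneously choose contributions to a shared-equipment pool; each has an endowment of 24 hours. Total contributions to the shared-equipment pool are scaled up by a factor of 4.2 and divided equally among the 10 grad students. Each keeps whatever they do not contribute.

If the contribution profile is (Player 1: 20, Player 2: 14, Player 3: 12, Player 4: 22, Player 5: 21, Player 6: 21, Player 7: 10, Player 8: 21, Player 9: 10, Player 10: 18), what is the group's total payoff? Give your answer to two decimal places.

780.80 hours

Total contributed: 20 + 14 + 12 + 22 + 21 + 21 + 10 + 21 + 10 + 18 = 169; total kept: 10 × 24 − 169 = 71.
The shared-equipment pool pays out 4.2 × 169 = 709.80 in aggregate.
Group total = 71 + 709.80 = 780.80.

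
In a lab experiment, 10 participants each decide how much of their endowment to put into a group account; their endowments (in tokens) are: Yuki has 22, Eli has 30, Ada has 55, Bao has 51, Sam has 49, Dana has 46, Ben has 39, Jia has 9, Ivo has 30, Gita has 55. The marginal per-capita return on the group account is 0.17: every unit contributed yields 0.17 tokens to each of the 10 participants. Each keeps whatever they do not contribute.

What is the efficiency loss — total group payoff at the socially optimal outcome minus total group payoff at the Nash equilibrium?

270.20 tokens

The private return per contributed unit is 0.17 < 1 for everyone, so the Nash equilibrium is zero contribution and the group total is Σ E_j = 22 + 30 + 55 + 51 + 49 + 46 + 39 + 9 + 30 + 55 = 386.
Each contributed unit returns 1.700 to the group, so the social optimum is full contribution by everyone: group total = 1.700 × 386 = 656.20.
Efficiency loss = (1.700 − 1) × 386 = 270.20.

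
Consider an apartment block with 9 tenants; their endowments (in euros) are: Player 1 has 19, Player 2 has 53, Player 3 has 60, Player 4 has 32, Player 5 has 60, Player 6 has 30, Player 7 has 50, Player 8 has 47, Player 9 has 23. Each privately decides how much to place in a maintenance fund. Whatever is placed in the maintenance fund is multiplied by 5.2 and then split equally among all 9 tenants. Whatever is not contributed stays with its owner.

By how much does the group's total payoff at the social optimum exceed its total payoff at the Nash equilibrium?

1570.80 euros

The private return per contributed unit is 5.2/9 = 0.5778 < 1 for every player regardless of endowment, so the Nash equilibrium is zero contribution and the group total is Σ E_j = 19 + 53 + 60 + 32 + 60 + 30 + 50 + 47 + 23 = 374.
Each contributed unit returns 5.200 to the group, so the social optimum is full contribution by everyone: group total = 5.200 × 374 = 1944.80.
Efficiency loss = (5.200 − 1) × 374 = 1570.80.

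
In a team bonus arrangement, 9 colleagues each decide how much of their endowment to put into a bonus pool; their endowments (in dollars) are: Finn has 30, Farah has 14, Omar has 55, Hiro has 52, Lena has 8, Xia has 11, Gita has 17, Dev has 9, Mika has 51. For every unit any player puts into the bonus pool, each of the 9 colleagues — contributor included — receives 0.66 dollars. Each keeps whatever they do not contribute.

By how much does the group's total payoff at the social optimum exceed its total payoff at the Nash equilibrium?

1220.18 dollars

The private return per contributed unit is 0.66 < 1 for everyone, so the Nash equilibrium is zero contribution and the group total is Σ E_j = 30 + 14 + 55 + 52 + 8 + 11 + 17 + 9 + 51 = 247.
Each contributed unit returns 5.940 to the group, so the social optimum is full contribution by everyone: group total = 5.940 × 247 = 1467.18.
Efficiency loss = (5.940 − 1) × 247 = 1220.18.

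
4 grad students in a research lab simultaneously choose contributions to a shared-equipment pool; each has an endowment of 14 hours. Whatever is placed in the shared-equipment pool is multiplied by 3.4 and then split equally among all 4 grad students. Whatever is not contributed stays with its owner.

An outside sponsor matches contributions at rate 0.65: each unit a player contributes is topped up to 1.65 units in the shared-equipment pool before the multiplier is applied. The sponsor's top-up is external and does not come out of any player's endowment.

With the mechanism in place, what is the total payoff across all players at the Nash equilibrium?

314.16 hours

Under the mechanism each unit contributed yields 3.4 × 1.65 / 4 = 1.4025 back to its contributor per unit of net cost, which exceeds 1, making full contribution the dominant choice for everyone.
At the Nash equilibrium everyone contributes 14. Group total payoff = 3.4 × 1.65 × 56 = 314.16.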